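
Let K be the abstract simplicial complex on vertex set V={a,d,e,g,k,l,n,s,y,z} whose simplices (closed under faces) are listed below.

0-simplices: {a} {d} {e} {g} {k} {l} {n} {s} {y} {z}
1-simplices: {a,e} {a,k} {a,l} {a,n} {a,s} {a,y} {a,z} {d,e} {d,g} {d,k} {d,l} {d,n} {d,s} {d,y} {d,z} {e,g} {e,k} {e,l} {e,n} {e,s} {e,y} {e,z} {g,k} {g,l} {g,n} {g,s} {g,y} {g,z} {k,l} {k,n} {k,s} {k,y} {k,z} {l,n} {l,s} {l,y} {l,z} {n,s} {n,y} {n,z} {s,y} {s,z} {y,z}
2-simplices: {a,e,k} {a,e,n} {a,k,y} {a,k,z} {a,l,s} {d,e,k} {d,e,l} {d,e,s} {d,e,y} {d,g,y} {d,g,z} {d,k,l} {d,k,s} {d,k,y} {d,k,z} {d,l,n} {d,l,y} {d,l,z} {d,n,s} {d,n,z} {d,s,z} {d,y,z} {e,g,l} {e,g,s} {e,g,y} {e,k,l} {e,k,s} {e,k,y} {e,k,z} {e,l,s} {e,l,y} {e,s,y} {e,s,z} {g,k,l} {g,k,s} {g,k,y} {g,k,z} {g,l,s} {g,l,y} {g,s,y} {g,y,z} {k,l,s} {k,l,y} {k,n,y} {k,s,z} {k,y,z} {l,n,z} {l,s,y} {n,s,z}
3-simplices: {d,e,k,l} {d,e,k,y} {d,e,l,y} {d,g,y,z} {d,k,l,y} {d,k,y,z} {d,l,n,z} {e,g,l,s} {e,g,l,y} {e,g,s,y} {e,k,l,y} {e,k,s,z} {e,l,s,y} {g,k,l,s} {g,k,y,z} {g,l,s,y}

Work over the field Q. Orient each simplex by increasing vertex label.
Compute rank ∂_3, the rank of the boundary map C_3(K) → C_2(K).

n_0=10 n_1=43 n_2=49 n_3=16  [Q]
∂1: piv[ae,ak,al,an,as,ay,az,de,dg] rk=9  ker:dk,dl,dn,ds,dy,dz,eg,ek,el,en,es,ey,ez,gk,gl,gn,gs,gy,gz,kl,kn,ks,ky,kz,ln,ls,ly,lz,ns,ny,nz,sy,sz,yz
∂2: piv[aek,aen,aky,akz,als,dek,del,des,dey,dgy,dgz,dkl,dks,dky,dkz,dln,dly,dlz,dns,dnz,dsz,dyz,egl,egs,egy,ekz,els,esy,gkl,kny] rk=30  ker:ekl,eks,eky,ely,esz,gks,gky,gkz,gls,gly,gsy,gyz,kls,kly,ksz,kyz,lnz,lsy,nsz
∂3: piv[dekl,deky,dely,dgyz,dkly,dkyz,dlnz,egls,egly,egsy,eksz,elsy,gkls,gkyz] rk=14  ker:ekly,glsy
rk∂_3=14

rank∂_3=14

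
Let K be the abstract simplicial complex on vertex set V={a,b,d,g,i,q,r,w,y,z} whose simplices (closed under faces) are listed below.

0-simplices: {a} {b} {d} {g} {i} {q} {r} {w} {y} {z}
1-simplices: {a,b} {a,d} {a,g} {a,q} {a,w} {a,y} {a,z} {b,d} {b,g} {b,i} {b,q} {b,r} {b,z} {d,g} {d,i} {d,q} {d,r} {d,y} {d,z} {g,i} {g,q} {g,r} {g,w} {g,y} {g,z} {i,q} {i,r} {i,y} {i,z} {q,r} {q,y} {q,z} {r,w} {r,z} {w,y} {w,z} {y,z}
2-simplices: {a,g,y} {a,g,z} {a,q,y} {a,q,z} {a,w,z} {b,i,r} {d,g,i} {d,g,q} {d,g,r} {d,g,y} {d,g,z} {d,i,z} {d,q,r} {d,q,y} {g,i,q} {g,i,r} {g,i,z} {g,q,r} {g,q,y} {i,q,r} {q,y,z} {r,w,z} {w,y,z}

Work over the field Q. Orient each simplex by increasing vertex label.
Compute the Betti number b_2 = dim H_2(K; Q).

n_0=10 n_1=37 n_2=23  [Q]
∂1: piv[ab,ad,ag,aq,aw,ay,az,bi,br] rk=9  ker:bd,bg,bq,bz,dg,di,dq,dr,dy,dz,gi,gq,gr,gw,gy,gz,iq,ir,iy,iz,qr,qy,qz,rw,rz,wy,wz,yz
∂2: piv[agy,agz,aqy,aqz,awz,bir,dgi,dgq,dgr,dgy,dgz,diz,dqr,dqy,giq,gir,qyz,rwz,wyz] rk=19  ker:giz,gqr,gqy,iqr
b_2=(23−19)−0=4

b_2=4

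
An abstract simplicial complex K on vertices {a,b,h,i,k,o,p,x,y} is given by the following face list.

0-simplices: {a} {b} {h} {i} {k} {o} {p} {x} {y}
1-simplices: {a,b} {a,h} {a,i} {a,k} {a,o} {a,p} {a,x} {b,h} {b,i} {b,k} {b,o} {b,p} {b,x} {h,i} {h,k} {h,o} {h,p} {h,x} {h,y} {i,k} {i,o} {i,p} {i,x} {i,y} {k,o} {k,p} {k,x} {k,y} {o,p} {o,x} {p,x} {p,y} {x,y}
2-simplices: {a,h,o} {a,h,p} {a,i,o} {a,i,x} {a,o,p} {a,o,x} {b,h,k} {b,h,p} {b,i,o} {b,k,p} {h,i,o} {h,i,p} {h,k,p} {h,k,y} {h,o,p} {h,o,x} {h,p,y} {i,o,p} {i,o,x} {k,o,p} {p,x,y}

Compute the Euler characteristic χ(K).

χ(K)=-3

n_0=9 n_1=33 n_2=21
χ=+9−33+21=-3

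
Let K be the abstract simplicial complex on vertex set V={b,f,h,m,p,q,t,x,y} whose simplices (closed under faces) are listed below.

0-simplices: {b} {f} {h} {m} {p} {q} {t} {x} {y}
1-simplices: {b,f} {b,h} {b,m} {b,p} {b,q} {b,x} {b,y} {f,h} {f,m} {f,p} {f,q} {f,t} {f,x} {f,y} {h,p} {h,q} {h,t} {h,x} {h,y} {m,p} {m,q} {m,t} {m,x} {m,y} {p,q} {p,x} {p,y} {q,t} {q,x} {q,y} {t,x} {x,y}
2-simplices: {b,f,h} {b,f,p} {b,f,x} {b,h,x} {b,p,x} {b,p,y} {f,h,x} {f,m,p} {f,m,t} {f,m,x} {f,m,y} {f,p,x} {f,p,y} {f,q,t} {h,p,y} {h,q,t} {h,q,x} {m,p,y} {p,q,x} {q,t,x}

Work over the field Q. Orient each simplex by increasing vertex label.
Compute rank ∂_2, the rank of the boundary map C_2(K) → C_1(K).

n_0=9 n_1=32 n_2=20  [Q]
∂1: piv[bf,bh,bm,bp,bq,bx,by,ft] rk=8  ker:fh,fm,fp,fq,fx,fy,hp,hq,ht,hx,hy,mp,mq,mt,mx,my,pq,px,py,qt,qx,qy,tx,xy
∂2: piv[bfh,bfp,bfx,bhx,bpx,bpy,fmp,fmt,fmx,fmy,fpy,fqt,hpy,hqt,hqx,pqx,qtx] rk=17  ker:fhx,fpx,mpy
rk∂_2=17

rank∂_2=17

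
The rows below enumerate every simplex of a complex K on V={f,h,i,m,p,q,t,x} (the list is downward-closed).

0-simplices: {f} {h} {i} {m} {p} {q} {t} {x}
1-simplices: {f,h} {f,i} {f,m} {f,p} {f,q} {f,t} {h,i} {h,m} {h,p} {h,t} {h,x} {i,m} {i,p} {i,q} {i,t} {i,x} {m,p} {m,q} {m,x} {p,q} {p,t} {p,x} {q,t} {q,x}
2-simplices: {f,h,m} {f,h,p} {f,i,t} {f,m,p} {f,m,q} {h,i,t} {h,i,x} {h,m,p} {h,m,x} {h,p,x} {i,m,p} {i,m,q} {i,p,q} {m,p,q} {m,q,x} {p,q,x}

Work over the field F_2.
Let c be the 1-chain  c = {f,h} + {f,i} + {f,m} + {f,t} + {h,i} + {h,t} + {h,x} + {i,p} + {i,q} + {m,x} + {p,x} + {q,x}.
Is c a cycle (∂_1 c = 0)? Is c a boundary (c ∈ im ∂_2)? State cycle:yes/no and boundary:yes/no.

n_0=8 n_1=24 n_2=16  [Z2]
∂1: piv[fh,fi,fm,fp,fq,ft,hx] rk=7  ker:hi,hm,hp,ht,im,ip,iq,it,ix,mp,mq,mx,pq,pt,px,qt,qx
∂2: piv[fhm,fhp,fit,fmp,fmq,hit,hix,hmx,hpx,imp,imq,ipq,mqx] rk=13  ker:hmp,mpq,pqx
∂1c = 0
c vs im∂2: reduces to 0 ⇒ boundary

cycle:yes boundary:yes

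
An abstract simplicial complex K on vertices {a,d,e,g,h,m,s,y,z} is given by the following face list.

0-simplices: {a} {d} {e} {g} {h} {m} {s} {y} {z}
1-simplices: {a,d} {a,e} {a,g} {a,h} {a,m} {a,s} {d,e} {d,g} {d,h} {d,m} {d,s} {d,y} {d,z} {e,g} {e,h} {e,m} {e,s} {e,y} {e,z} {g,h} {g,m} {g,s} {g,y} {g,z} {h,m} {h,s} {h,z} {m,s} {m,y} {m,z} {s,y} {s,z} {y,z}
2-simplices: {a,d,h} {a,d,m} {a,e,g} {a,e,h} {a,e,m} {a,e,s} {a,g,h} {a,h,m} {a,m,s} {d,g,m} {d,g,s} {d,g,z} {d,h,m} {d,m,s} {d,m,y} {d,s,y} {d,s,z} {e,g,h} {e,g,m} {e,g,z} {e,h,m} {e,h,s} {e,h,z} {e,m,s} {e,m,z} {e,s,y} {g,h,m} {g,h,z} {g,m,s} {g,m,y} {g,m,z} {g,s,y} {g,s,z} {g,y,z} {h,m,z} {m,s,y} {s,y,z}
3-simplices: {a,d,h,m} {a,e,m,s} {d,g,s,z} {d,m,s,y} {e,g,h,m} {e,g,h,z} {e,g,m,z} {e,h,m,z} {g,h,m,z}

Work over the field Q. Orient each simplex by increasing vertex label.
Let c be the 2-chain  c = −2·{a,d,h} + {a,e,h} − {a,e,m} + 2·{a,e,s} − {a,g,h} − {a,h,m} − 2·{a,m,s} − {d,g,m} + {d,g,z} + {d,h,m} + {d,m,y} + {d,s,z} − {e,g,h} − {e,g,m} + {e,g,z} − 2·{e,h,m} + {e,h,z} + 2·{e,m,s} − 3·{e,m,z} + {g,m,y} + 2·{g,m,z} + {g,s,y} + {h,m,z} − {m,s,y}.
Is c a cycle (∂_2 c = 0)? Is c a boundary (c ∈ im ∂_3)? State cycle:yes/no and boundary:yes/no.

cycle:no boundary:no

n_0=9 n_1=33 n_2=37 n_3=9  [Q]
∂1: piv[ad,ae,ag,ah,am,as,dy,dz] rk=8  ker:de,dg,dh,dm,ds,eg,eh,em,es,ey,ez,gh,gm,gs,gy,gz,hm,hs,hz,ms,my,mz,sy,sz,yz
∂2: piv[adh,adm,aeg,aeh,aem,aes,agh,ahm,ams,dgm,dgs,dgz,dms,dmy,dsy,dsz,egm,egz,ehs,ehz,emz,esy,gmy,gyz] rk=24  ker:dhm,egh,ehm,ems,ghm,ghz,gms,gmz,gsy,gsz,hmz,msy,syz
∂3: piv[adhm,aems,dgsz,dmsy,eghm,eghz,egmz,ehmz] rk=8  ker:ghmz
∂2c = −2·{a,d} + 2·{a,e} − {a,g} + {a,h} − {d,h} + {d,m} + {d,s} − {d,y} − 2·{d,z} − {e,g} + {e,h} + {e,m} + {e,z} − 2·{g,h} + {g,m} + {g,s} − 2·{g,y} − {h,m} − {m,s} + 3·{m,y} + {s,z}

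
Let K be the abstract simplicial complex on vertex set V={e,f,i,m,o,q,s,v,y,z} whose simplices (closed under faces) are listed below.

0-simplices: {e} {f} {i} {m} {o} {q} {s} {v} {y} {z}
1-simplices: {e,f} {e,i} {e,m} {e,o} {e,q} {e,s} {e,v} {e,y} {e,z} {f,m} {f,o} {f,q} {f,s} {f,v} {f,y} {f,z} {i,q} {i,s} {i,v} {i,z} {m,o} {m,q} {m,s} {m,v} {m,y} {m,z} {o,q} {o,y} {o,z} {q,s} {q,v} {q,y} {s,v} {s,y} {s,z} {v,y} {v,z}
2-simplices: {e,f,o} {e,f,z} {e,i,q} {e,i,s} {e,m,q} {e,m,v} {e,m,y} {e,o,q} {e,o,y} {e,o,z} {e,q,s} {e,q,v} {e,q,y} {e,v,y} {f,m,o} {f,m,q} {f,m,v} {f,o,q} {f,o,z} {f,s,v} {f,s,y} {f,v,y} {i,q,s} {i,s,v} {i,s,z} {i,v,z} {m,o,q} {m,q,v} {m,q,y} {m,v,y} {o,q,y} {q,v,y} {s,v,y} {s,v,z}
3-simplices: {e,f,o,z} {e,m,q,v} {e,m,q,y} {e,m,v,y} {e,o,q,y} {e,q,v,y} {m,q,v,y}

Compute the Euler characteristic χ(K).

χ(K)=0

n_0=10 n_1=37 n_2=34 n_3=7
χ=+10−37+34−7=0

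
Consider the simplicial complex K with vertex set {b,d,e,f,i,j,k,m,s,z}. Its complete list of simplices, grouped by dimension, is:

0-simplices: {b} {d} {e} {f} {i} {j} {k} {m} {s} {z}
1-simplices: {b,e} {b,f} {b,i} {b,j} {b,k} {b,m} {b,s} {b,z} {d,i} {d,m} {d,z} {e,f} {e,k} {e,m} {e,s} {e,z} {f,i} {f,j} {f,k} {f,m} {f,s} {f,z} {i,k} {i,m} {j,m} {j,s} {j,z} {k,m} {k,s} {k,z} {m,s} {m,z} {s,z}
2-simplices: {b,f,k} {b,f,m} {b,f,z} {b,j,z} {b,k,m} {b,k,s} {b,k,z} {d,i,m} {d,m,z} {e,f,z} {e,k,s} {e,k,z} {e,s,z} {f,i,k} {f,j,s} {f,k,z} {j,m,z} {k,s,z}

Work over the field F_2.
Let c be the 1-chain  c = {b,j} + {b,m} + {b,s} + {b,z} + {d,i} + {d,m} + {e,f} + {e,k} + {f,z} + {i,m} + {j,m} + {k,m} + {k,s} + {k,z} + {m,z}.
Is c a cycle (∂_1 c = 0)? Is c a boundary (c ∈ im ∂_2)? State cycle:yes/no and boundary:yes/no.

cycle:yes boundary:yes

n_0=10 n_1=33 n_2=18  [Z2]
∂1: piv[be,bf,bi,bj,bk,bm,bs,bz,di] rk=9  ker:dm,dz,ef,ek,em,es,ez,fi,fj,fk,fm,fs,fz,ik,im,jm,js,jz,km,ks,kz,ms,mz,sz
∂2: piv[bfk,bfm,bfz,bjz,bkm,bks,bkz,dim,dmz,efz,eks,ekz,esz,fik,fjs,jmz] rk=16  ker:fkz,ksz
∂1c = 0
c vs im∂2: reduces to 0 ⇒ boundary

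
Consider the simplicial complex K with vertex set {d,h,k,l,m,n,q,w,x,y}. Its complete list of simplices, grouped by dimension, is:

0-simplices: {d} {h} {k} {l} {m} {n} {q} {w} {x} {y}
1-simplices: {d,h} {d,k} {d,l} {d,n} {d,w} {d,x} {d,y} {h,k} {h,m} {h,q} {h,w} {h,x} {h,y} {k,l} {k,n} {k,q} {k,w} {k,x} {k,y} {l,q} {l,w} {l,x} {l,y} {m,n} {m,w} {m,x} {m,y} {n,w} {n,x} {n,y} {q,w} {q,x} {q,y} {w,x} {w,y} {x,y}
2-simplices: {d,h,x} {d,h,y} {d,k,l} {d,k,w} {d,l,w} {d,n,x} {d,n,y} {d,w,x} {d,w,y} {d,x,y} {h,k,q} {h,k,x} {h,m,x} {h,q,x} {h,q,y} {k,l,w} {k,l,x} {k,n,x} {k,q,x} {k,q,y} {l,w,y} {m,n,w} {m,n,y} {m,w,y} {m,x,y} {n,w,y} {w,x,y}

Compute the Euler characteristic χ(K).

n_0=10 n_1=36 n_2=27
χ=+10−36+27=1

χ(K)=1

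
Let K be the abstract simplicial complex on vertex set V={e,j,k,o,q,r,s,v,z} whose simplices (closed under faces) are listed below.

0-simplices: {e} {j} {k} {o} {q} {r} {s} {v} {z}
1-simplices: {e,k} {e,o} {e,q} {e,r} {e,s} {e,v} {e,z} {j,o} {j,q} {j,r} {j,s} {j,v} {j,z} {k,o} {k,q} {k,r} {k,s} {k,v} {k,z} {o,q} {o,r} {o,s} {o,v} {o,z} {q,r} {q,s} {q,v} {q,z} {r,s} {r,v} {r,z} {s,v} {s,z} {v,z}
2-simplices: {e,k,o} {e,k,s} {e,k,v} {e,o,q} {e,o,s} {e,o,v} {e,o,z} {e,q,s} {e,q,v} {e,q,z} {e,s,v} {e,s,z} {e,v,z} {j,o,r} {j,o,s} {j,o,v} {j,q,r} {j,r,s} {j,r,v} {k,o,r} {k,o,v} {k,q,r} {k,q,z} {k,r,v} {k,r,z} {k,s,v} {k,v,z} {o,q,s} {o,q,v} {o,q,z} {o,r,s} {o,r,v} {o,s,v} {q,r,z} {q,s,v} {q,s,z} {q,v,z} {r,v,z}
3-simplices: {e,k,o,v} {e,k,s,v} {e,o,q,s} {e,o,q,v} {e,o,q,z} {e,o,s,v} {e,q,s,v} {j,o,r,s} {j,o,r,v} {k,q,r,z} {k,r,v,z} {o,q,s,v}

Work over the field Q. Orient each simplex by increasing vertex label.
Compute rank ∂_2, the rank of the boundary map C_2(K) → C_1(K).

n_0=9 n_1=34 n_2=38 n_3=12  [Q]
∂1: piv[ek,eo,eq,er,es,ev,ez,jo] rk=8  ker:jq,jr,js,jv,jz,ko,kq,kr,ks,kv,kz,oq,or,os,ov,oz,qr,qs,qv,qz,rs,rv,rz,sv,sz,vz
∂2: piv[eko,eks,ekv,eoq,eos,eov,eoz,eqs,eqv,eqz,esv,esz,evz,jor,jos,jov,jqr,jrs,jrv,kor,kqr,kqz,krz,kvz] rk=24  ker:kov,krv,ksv,oqs,oqv,oqz,ors,orv,osv,qrz,qsv,qsz,qvz,rvz
∂3: piv[ekov,eksv,eoqs,eoqv,eoqz,eosv,eqsv,jors,jorv,kqrz,krvz] rk=11  ker:oqsv
rk∂_2=24

rank∂_2=24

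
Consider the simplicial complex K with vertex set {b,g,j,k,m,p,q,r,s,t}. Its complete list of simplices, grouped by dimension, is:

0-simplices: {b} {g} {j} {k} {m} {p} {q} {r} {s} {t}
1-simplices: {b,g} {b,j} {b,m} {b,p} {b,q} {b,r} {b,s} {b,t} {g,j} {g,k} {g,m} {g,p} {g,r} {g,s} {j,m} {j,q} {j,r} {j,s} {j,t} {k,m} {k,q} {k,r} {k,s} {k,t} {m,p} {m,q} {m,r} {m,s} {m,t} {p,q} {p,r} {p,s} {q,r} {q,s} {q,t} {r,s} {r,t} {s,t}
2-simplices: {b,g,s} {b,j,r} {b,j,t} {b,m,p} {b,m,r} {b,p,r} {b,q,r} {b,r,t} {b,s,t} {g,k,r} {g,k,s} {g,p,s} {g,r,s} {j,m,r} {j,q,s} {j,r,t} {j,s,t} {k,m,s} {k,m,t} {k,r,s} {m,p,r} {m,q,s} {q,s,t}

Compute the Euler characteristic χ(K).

χ(K)=-5

n_0=10 n_1=38 n_2=23
χ=+10−38+23=-5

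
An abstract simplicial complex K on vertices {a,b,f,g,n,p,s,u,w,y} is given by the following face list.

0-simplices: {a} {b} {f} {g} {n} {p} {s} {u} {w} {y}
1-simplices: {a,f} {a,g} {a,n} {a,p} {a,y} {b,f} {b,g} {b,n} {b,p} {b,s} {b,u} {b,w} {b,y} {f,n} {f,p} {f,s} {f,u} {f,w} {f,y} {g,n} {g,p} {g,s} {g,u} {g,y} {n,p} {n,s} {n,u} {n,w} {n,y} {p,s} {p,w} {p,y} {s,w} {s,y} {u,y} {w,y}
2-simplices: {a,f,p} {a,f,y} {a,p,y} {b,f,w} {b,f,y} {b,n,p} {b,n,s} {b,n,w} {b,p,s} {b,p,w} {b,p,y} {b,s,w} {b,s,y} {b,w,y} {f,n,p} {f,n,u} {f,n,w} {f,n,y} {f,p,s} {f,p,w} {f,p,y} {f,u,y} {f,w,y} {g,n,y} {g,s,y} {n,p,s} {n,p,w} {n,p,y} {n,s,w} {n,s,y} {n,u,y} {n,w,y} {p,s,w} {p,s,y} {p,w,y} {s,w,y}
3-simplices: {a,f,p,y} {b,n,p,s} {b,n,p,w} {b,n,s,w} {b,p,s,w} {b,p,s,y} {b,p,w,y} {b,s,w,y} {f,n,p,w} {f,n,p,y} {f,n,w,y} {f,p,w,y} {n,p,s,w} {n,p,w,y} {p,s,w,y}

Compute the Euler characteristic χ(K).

n_0=10 n_1=36 n_2=36 n_3=15
χ=+10−36+36−15=-5

χ(K)=-5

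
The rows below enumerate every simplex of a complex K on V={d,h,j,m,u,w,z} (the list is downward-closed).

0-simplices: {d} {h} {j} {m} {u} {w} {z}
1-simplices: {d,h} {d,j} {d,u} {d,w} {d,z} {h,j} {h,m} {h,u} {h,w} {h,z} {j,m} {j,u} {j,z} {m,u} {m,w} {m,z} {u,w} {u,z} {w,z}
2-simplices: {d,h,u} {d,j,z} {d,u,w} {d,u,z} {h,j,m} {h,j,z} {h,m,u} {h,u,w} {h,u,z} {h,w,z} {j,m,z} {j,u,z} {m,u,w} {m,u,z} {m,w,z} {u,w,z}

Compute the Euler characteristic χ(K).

n_0=7 n_1=19 n_2=16
χ=+7−19+16=4

χ(K)=4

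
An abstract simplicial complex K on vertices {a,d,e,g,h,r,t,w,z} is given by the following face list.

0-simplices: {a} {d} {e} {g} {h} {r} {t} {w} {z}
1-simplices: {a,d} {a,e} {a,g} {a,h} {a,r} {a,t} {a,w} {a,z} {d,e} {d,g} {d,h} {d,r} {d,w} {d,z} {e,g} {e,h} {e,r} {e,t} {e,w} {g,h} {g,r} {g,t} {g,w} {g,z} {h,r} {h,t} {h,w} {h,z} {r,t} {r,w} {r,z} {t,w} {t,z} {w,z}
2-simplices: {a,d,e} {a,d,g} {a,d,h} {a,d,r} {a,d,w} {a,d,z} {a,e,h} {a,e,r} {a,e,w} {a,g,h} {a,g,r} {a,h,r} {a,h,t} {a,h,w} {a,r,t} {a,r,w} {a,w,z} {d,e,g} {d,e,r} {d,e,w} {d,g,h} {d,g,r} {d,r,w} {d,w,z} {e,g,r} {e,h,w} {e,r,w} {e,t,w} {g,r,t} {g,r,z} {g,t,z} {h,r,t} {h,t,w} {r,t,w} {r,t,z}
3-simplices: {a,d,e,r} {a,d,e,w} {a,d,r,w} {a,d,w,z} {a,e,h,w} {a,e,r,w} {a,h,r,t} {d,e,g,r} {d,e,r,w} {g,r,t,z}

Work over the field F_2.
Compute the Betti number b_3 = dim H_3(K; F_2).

n_0=9 n_1=34 n_2=35 n_3=10  [Z2]
∂1: piv[ad,ae,ag,ah,ar,at,aw,az] rk=8  ker:de,dg,dh,dr,dw,dz,eg,eh,er,et,ew,gh,gr,gt,gw,gz,hr,ht,hw,hz,rt,rw,rz,tw,tz,wz
∂2: piv[ade,adg,adh,adr,adw,adz,aeh,aer,aew,agh,agr,ahr,aht,ahw,art,arw,awz,deg,etw,grt,grz,gtz,htw] rk=23  ker:der,dew,dgh,dgr,drw,dwz,egr,ehw,erw,hrt,rtw,rtz
∂3: piv[ader,adew,adrw,adwz,aehw,aerw,ahrt,degr,grtz] rk=9  ker:derw
b_3=(10−9)−0=1

b_3=1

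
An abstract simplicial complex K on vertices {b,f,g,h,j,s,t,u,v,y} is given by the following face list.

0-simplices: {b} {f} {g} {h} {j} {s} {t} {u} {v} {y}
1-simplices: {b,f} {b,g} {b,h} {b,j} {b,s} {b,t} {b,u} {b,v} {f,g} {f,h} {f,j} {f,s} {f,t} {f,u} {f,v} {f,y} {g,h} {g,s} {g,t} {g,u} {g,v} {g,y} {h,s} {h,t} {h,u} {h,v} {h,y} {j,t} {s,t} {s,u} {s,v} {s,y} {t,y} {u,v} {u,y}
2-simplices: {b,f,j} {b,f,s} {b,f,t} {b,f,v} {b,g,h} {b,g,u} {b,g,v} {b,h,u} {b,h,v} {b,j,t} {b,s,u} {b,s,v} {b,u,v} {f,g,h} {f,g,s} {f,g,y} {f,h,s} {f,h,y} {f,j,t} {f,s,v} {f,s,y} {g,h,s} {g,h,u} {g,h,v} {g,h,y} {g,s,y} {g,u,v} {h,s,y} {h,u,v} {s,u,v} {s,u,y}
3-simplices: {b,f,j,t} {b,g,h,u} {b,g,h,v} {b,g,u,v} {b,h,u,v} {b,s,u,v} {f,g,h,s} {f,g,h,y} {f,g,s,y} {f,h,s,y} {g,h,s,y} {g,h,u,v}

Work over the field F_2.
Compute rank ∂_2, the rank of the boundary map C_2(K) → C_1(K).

rank∂_2=20

n_0=10 n_1=35 n_2=31 n_3=12  [Z2]
∂1: piv[bf,bg,bh,bj,bs,bt,bu,bv,fy] rk=9  ker:fg,fh,fj,fs,ft,fu,fv,gh,gs,gt,gu,gv,gy,hs,ht,hu,hv,hy,jt,st,su,sv,sy,ty,uv,uy
∂2: piv[bfj,bfs,bft,bfv,bgh,bgu,bgv,bhu,bhv,bjt,bsu,bsv,buv,fgh,fgs,fgy,fhs,fhy,fsy,suy] rk=20  ker:fjt,fsv,ghs,ghu,ghv,ghy,gsy,guv,hsy,huv,suv
∂3: piv[bfjt,bghu,bghv,bguv,bhuv,bsuv,fghs,fghy,fgsy,fhsy] rk=10  ker:ghsy,ghuv
rk∂_2=20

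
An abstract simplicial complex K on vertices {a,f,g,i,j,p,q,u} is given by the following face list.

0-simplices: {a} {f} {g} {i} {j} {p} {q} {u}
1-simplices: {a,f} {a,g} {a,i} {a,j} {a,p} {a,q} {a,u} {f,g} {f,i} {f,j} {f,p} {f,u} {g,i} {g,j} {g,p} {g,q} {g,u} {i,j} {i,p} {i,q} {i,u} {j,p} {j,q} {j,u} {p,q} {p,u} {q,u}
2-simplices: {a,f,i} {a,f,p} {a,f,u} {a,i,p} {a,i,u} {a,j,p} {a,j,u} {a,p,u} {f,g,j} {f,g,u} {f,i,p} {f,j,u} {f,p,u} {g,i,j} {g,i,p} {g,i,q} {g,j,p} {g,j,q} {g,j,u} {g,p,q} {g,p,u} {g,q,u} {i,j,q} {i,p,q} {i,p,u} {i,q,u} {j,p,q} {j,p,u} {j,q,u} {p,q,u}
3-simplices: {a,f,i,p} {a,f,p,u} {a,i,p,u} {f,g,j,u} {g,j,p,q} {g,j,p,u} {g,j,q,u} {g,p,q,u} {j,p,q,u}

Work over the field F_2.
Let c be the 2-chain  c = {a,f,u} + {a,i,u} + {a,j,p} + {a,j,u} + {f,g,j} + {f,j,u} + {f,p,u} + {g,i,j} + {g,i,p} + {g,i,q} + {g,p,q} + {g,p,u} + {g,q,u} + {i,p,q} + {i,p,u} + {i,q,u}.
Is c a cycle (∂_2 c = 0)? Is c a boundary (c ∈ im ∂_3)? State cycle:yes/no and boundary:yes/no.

n_0=8 n_1=27 n_2=30 n_3=9  [Z2]
∂1: piv[af,ag,ai,aj,ap,aq,au] rk=7  ker:fg,fi,fj,fp,fu,gi,gj,gp,gq,gu,ij,ip,iq,iu,jp,jq,ju,pq,pu,qu
∂2: piv[afi,afp,afu,aip,aiu,ajp,aju,apu,fgj,fgu,fju,gij,gip,giq,gjp,gjq,gpq,gqu] rk=18  ker:fip,fpu,gju,gpu,ijq,ipq,ipu,iqu,jpq,jpu,jqu,pqu
∂3: piv[afip,afpu,aipu,fgju,gjpq,gjpu,gjqu,gpqu] rk=8  ker:jpqu
∂2c = {a,f} + {a,i} + {a,p} + {a,u} + {f,g} + {f,p} + {f,u} + {g,i} + {g,p} + {g,q} + {i,j} + {i,p} + {i,q} + {i,u} + {j,p} + {p,u}

cycle:no boundary:no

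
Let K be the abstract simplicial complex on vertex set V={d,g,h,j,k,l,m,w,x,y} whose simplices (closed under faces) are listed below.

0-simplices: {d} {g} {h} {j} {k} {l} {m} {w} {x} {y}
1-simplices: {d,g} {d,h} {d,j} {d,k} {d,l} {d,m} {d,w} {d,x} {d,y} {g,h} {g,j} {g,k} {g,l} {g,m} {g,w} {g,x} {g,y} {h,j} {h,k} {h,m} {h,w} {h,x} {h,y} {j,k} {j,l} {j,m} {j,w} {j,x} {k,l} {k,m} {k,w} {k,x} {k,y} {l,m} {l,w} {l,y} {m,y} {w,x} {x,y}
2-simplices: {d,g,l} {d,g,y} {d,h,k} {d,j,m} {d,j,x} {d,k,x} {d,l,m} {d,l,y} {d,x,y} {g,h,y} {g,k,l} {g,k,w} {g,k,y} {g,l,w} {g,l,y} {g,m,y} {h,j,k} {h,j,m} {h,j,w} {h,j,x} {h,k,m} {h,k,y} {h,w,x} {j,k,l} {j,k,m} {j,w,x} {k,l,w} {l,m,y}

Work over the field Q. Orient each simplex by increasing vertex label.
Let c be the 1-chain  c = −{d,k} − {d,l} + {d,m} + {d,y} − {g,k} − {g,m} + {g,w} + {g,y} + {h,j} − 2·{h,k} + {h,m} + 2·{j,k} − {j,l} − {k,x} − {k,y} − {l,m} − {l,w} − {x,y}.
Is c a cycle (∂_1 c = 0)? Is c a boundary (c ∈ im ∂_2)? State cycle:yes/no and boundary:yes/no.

n_0=10 n_1=39 n_2=28  [Q]
∂1: piv[dg,dh,dj,dk,dl,dm,dw,dx,dy] rk=9  ker:gh,gj,gk,gl,gm,gw,gx,gy,hj,hk,hm,hw,hx,hy,jk,jl,jm,jw,jx,kl,km,kw,kx,ky,lm,lw,ly,my,wx,xy
∂2: piv[dgl,dgy,dhk,djm,djx,dkx,dlm,dly,dxy,ghy,gkl,gkw,gky,glw,gmy,hjk,hjm,hjw,hjx,hkm,hky,hwx,jkl,lmy] rk=24  ker:gly,jkm,jwx,klw
∂1c = 0
c vs im∂2: residual ≠ 0 ⇒ not boundary

cycle:yes boundary:no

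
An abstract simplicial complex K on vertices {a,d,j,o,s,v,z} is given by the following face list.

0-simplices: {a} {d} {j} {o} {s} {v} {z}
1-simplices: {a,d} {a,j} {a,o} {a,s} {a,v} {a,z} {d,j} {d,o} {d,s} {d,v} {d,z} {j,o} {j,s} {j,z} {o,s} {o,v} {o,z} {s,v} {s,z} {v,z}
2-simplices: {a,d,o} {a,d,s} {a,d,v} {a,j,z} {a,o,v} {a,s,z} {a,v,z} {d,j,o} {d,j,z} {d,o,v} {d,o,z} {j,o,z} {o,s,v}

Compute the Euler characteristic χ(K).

n_0=7 n_1=20 n_2=13
χ=+7−20+13=0

χ(K)=0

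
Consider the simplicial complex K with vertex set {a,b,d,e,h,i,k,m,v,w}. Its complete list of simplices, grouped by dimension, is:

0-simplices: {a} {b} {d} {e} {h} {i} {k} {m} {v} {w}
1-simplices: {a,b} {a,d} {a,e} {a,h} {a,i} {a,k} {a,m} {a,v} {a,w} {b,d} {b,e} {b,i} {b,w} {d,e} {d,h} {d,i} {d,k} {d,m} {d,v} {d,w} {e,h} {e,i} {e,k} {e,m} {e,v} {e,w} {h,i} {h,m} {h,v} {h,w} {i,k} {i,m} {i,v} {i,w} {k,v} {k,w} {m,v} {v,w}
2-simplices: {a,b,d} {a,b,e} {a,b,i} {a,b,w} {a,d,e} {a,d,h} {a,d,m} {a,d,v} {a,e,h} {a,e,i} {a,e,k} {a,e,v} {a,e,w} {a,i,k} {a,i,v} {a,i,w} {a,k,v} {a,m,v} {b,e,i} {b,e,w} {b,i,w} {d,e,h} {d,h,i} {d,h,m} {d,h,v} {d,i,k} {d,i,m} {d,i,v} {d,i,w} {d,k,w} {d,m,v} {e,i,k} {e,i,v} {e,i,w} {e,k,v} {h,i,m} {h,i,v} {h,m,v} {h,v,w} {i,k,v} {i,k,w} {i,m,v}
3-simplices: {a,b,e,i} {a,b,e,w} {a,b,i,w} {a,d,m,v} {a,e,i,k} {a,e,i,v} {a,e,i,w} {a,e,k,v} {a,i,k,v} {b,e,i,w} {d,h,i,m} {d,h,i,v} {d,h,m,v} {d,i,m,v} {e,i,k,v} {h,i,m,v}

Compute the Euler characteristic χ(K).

χ(K)=-2

n_0=10 n_1=38 n_2=42 n_3=16
χ=+10−38+42−16=-2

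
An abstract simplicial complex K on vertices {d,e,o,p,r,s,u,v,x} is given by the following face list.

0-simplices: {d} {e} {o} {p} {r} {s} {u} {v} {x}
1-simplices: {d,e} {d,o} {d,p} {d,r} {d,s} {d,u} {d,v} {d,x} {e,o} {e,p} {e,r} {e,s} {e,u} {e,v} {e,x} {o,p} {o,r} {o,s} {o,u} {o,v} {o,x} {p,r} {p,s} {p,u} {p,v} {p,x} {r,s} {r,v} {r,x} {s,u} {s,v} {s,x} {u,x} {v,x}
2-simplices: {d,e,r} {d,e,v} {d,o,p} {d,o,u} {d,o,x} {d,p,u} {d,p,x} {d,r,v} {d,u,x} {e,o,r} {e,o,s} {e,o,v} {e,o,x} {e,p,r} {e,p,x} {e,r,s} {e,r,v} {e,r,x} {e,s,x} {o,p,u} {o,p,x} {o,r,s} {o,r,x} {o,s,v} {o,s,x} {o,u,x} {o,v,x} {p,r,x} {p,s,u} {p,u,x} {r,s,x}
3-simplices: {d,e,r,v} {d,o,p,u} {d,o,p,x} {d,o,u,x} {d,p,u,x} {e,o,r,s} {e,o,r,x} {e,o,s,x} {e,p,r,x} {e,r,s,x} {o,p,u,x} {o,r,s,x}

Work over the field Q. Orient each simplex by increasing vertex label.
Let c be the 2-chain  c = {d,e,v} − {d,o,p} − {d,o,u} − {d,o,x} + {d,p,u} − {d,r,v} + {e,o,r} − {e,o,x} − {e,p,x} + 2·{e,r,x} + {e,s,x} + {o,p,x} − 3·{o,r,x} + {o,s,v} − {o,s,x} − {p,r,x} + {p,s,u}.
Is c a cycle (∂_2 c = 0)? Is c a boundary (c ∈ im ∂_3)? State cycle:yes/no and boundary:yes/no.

cycle:no boundary:no

n_0=9 n_1=34 n_2=31 n_3=12  [Q]
∂1: piv[de,do,dp,dr,ds,du,dv,dx] rk=8  ker:eo,ep,er,es,eu,ev,ex,op,or,os,ou,ov,ox,pr,ps,pu,pv,px,rs,rv,rx,su,sv,sx,ux,vx
∂2: piv[der,dev,dop,dou,dox,dpu,dpx,drv,dux,eor,eos,eov,eox,epr,epx,ers,erx,esx,osv,ovx,psu] rk=21  ker:erv,opu,opx,ors,orx,osx,oux,prx,pux,rsx
∂3: piv[derv,dopu,dopx,doux,dpux,eors,eorx,eosx,eprx,ersx] rk=10  ker:opux,orsx
∂2c = {d,e} − 3·{d,o} + 2·{d,p} − {d,r} + {d,x} − {e,p} + {e,r} + {e,s} + {e,v} − {e,x} − 2·{o,r} − {o,u} − {o,v} + {o,x} − {p,r} + {p,s} + {p,x} − {r,v} − 2·{r,x} + {s,u} + {s,v}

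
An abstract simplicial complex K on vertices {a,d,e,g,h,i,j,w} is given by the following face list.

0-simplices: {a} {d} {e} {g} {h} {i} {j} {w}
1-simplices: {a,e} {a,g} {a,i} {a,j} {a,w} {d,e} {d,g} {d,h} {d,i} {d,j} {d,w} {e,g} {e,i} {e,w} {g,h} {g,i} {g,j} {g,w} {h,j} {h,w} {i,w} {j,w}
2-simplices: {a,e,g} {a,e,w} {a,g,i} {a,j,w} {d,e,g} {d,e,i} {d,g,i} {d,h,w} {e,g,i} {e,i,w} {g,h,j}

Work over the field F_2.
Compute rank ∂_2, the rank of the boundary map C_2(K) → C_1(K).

n_0=8 n_1=22 n_2=11  [Z2]
∂1: piv[ae,ag,ai,aj,aw,de,dh] rk=7  ker:dg,di,dj,dw,eg,ei,ew,gh,gi,gj,gw,hj,hw,iw,jw
∂2: piv[aeg,aew,agi,ajw,deg,dei,dgi,dhw,eiw,ghj] rk=10  ker:egi
rk∂_2=10

rank∂_2=10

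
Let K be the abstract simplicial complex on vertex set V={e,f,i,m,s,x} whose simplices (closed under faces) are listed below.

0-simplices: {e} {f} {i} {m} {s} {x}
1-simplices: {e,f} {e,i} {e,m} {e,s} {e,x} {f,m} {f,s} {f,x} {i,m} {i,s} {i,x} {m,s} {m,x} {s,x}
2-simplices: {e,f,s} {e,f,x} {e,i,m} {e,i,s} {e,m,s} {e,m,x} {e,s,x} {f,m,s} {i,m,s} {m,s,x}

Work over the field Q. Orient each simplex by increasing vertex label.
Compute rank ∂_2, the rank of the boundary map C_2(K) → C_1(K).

rank∂_2=8

n_0=6 n_1=14 n_2=10  [Q]
∂1: piv[ef,ei,em,es,ex] rk=5  ker:fm,fs,fx,im,is,ix,ms,mx,sx
∂2: piv[efs,efx,eim,eis,ems,emx,esx,fms] rk=8  ker:ims,msx
rk∂_2=8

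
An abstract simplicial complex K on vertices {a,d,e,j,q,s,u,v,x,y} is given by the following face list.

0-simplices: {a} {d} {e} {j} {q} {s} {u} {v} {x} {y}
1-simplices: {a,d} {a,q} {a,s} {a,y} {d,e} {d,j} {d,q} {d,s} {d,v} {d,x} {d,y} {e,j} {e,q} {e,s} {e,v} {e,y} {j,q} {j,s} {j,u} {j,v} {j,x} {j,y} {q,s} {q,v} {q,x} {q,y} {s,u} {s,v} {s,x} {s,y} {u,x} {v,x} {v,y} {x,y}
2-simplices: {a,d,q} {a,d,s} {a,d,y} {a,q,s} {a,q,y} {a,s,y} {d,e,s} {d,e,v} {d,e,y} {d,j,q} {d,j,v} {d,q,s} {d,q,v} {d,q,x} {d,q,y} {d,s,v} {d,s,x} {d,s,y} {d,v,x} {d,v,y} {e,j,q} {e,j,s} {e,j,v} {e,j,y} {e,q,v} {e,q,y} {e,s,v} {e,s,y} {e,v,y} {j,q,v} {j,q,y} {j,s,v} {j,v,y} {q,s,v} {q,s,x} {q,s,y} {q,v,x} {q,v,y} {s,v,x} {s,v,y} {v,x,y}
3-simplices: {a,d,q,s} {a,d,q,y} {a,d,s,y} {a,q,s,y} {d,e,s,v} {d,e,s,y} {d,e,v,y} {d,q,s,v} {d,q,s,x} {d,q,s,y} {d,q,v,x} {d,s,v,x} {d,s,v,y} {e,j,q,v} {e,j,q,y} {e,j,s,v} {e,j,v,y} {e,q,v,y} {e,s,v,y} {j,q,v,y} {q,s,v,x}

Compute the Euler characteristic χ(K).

n_0=10 n_1=34 n_2=41 n_3=21
χ=+10−34+41−21=-4

χ(K)=-4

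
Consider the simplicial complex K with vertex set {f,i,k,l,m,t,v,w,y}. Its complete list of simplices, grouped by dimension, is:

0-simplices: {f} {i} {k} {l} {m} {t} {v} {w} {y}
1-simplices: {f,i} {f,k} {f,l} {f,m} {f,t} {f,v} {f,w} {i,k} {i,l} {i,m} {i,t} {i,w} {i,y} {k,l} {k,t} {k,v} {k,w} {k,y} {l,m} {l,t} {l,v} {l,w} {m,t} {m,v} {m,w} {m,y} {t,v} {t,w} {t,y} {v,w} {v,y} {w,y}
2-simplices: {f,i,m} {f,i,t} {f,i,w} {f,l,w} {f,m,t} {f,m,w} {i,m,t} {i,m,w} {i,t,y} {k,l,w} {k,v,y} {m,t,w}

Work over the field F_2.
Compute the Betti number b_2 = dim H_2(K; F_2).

b_2=2

n_0=9 n_1=32 n_2=12  [Z2]
∂1: piv[fi,fk,fl,fm,ft,fv,fw,iy] rk=8  ker:ik,il,im,it,iw,kl,kt,kv,kw,ky,lm,lt,lv,lw,mt,mv,mw,my,tv,tw,ty,vw,vy,wy
∂2: piv[fim,fit,fiw,flw,fmt,fmw,ity,klw,kvy,mtw] rk=10  ker:imt,imw
b_2=(12−10)−0=2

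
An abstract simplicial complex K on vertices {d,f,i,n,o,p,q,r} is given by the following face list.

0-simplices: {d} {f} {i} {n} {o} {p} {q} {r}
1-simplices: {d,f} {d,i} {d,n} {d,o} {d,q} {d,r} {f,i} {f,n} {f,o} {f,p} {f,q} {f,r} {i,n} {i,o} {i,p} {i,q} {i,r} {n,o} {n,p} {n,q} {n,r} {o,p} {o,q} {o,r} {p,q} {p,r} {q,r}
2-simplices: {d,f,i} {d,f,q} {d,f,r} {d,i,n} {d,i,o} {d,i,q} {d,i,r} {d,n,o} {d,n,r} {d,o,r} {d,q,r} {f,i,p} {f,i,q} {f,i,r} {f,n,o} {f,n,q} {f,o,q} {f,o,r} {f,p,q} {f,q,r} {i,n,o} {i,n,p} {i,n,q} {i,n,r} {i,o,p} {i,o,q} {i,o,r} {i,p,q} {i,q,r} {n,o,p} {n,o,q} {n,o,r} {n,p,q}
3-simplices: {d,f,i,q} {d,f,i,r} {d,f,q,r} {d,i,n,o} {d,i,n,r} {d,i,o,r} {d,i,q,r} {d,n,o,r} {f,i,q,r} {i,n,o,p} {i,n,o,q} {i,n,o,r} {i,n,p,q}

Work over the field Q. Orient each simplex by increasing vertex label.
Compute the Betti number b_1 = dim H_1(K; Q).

b_1=1

n_0=8 n_1=27 n_2=33 n_3=13  [Q]
∂1: piv[df,di,dn,do,dq,dr,fp] rk=7  ker:fi,fn,fo,fq,fr,in,io,ip,iq,ir,no,np,nq,nr,op,oq,or,pq,pr,qr
∂2: piv[dfi,dfq,dfr,din,dio,diq,dir,dno,dnr,dor,dqr,fip,fno,fnq,foq,for,fpq,inp,iop] rk=19  ker:fiq,fir,fqr,ino,inq,inr,ioq,ior,ipq,iqr,nop,noq,nor,npq
∂3: piv[dfiq,dfir,dfqr,dino,dinr,dior,diqr,dnor,inop,inoq,inpq] rk=11  ker:fiqr,inor
b_1=(27−7)−19=1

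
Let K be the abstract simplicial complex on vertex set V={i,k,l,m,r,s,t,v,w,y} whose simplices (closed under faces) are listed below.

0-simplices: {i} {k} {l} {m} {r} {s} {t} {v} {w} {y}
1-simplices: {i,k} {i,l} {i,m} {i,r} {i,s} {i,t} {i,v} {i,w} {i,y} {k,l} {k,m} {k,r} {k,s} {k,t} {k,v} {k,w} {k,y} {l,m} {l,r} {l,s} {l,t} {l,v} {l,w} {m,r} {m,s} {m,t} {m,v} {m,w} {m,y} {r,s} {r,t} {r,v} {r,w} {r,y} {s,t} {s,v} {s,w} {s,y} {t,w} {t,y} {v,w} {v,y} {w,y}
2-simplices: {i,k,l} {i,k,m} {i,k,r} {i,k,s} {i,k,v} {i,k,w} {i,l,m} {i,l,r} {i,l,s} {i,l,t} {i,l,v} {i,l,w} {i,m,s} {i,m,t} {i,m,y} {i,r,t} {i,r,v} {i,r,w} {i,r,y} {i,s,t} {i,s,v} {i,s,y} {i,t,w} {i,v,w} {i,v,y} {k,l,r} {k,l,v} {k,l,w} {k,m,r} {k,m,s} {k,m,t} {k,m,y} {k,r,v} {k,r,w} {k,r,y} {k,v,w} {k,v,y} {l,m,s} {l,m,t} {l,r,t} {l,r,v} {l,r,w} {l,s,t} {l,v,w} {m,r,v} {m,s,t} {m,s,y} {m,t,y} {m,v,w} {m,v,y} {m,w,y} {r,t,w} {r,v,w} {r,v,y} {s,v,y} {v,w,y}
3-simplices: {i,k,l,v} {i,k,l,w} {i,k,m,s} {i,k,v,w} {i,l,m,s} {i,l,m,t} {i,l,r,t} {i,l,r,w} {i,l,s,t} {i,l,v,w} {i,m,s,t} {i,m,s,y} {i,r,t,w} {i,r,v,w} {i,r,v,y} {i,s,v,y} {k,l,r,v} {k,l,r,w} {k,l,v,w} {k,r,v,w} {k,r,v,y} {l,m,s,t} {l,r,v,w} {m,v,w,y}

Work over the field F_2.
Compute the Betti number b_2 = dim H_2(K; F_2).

n_0=10 n_1=43 n_2=56 n_3=24  [Z2]
∂1: piv[ik,il,im,ir,is,it,iv,iw,iy] rk=9  ker:kl,km,kr,ks,kt,kv,kw,ky,lm,lr,ls,lt,lv,lw,mr,ms,mt,mv,mw,my,rs,rt,rv,rw,ry,st,sv,sw,sy,tw,ty,vw,vy,wy
∂2: piv[ikl,ikm,ikr,iks,ikv,ikw,ilm,ilr,ils,ilt,ilv,ilw,ims,imt,imy,irt,irv,irw,iry,ist,isv,isy,itw,ivw,ivy,kmr,kmt,kmy,mrv,mty,mvw,mwy] rk=32  ker:klr,klv,klw,kms,krv,krw,kry,kvw,kvy,lms,lmt,lrt,lrv,lrw,lst,lvw,mst,msy,mvy,rtw,rvw,rvy,svy,vwy
∂3: piv[iklv,iklw,ikms,ikvw,ilms,ilmt,ilrt,ilrw,ilst,ilvw,imst,imsy,irtw,irvw,irvy,isvy,klrv,klrw,krvw,krvy,mvwy] rk=21  ker:klvw,lmst,lrvw
b_2=(56−32)−21=3

b_2=3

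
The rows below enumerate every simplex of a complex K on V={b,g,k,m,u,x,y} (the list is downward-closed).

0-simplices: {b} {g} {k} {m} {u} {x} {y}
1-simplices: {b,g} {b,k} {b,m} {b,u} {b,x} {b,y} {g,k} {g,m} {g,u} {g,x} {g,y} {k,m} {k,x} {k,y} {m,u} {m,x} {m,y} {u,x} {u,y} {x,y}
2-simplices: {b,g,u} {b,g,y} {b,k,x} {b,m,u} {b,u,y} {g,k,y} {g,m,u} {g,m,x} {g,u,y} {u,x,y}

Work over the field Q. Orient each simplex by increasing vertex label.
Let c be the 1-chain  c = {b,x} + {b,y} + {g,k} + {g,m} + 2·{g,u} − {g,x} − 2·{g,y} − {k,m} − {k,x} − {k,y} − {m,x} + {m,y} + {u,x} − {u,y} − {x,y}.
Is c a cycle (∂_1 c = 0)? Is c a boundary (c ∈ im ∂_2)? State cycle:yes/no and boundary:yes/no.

cycle:no boundary:no

n_0=7 n_1=20 n_2=10  [Q]
∂1: piv[bg,bk,bm,bu,bx,by] rk=6  ker:gk,gm,gu,gx,gy,km,kx,ky,mu,mx,my,ux,uy,xy
∂2: piv[bgu,bgy,bkx,bmu,buy,gky,gmu,gmx,uxy] rk=9  ker:guy
∂1c = −2·{b} − {g} + 4·{k} + 2·{u} − 3·{y}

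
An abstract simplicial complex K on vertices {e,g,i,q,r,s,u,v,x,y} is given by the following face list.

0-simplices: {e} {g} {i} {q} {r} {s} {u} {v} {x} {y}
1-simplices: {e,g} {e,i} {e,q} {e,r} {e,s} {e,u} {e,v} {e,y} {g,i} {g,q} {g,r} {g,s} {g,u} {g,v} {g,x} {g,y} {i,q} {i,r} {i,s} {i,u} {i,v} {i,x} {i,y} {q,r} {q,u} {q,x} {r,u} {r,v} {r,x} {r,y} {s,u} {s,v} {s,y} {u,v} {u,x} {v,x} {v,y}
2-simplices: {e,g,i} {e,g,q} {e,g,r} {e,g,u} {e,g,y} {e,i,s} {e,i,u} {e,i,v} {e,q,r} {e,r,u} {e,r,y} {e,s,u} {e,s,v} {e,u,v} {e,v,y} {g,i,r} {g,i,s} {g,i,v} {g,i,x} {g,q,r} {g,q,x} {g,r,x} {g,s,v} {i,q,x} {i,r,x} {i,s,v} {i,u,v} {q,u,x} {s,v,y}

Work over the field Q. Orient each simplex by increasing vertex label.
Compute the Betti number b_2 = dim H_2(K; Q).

b_2=5

n_0=10 n_1=37 n_2=29  [Q]
∂1: piv[eg,ei,eq,er,es,eu,ev,ey,gx] rk=9  ker:gi,gq,gr,gs,gu,gv,gy,iq,ir,is,iu,iv,ix,iy,qr,qu,qx,ru,rv,rx,ry,su,sv,sy,uv,ux,vx,vy
∂2: piv[egi,egq,egr,egu,egy,eis,eiu,eiv,eqr,eru,ery,esu,esv,euv,evy,gir,gis,giv,gix,gqx,grx,iqx,qux,svy] rk=24  ker:gqr,gsv,irx,isv,iuv
b_2=(29−24)−0=5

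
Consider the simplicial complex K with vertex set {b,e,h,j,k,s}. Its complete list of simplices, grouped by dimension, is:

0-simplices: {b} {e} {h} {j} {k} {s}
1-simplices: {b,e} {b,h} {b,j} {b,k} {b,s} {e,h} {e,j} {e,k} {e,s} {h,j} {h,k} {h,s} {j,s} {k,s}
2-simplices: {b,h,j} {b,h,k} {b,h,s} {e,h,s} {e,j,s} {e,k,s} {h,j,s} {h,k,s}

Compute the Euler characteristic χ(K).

n_0=6 n_1=14 n_2=8
χ=+6−14+8=0

χ(K)=0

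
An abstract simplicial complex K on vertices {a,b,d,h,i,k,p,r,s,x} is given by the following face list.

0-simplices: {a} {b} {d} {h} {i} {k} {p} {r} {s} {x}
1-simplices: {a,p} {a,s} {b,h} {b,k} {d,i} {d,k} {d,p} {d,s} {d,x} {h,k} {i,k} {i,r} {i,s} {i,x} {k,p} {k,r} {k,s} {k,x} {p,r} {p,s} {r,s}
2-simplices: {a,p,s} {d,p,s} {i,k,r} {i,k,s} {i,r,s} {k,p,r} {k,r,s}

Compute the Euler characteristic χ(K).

χ(K)=-4

n_0=10 n_1=21 n_2=7
χ=+10−21+7=-4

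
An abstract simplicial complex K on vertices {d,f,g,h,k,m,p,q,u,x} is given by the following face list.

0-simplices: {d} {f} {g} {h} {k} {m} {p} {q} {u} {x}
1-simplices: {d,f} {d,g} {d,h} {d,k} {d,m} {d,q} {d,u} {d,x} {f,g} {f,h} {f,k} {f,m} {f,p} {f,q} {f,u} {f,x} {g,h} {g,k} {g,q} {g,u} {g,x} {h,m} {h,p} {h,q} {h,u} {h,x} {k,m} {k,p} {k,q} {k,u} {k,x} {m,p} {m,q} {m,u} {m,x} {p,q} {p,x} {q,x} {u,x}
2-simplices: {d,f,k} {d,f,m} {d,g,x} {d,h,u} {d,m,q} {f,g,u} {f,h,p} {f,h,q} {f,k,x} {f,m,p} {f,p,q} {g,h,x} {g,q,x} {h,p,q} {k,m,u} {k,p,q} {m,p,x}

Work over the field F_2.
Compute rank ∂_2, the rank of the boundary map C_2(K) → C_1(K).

n_0=10 n_1=39 n_2=17  [Z2]
∂1: piv[df,dg,dh,dk,dm,dq,du,dx,fp] rk=9  ker:fg,fh,fk,fm,fq,fu,fx,gh,gk,gq,gu,gx,hm,hp,hq,hu,hx,km,kp,kq,ku,kx,mp,mq,mu,mx,pq,px,qx,ux
∂2: piv[dfk,dfm,dgx,dhu,dmq,fgu,fhp,fhq,fkx,fmp,fpq,ghx,gqx,kmu,kpq,mpx] rk=16  ker:hpq
rk∂_2=16

rank∂_2=16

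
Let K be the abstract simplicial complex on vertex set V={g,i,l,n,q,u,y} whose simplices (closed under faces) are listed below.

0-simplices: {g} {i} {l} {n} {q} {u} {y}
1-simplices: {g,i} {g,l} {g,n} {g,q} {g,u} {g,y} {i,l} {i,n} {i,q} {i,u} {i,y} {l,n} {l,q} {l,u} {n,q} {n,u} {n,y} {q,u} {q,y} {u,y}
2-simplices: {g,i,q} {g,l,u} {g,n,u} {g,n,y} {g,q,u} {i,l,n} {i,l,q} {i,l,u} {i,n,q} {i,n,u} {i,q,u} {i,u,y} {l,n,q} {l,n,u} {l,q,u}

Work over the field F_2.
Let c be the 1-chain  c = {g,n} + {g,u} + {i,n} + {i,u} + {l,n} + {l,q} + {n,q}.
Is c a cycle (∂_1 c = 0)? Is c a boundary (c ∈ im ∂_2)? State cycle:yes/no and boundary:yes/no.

cycle:yes boundary:yes

n_0=7 n_1=20 n_2=15  [Z2]
∂1: piv[gi,gl,gn,gq,gu,gy] rk=6  ker:il,in,iq,iu,iy,ln,lq,lu,nq,nu,ny,qu,qy,uy
∂2: piv[giq,glu,gnu,gny,gqu,iln,ilq,ilu,inq,inu,iqu,iuy] rk=12  ker:lnq,lnu,lqu
∂1c = 0
c vs im∂2: reduces to 0 ⇒ boundary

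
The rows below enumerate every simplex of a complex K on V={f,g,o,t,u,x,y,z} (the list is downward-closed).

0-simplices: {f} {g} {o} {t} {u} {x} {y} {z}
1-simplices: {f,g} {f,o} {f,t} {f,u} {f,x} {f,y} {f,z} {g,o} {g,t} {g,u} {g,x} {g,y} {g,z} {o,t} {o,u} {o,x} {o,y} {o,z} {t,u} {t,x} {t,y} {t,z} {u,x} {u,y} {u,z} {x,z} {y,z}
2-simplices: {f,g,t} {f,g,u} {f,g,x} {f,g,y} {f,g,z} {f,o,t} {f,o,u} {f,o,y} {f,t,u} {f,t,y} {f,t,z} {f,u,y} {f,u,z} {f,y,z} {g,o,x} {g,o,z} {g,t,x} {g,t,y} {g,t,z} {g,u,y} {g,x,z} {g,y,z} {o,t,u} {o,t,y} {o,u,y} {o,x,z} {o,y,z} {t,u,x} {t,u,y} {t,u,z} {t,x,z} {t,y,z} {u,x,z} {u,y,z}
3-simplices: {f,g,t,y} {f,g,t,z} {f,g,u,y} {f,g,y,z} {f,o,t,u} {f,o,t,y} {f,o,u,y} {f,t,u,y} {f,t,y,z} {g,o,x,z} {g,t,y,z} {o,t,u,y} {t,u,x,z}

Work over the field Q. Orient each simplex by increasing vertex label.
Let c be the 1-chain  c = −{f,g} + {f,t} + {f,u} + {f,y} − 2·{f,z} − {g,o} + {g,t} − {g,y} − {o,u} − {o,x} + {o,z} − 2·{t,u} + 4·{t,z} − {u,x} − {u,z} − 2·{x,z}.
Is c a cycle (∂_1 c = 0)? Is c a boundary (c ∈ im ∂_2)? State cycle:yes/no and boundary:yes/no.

n_0=8 n_1=27 n_2=34 n_3=13  [Q]
∂1: piv[fg,fo,ft,fu,fx,fy,fz] rk=7  ker:go,gt,gu,gx,gy,gz,ot,ou,ox,oy,oz,tu,tx,ty,tz,ux,uy,uz,xz,yz
∂2: piv[fgt,fgu,fgx,fgy,fgz,fot,fou,foy,ftu,fty,ftz,fuy,fuz,fyz,gox,goz,gtx,gxz,oyz,tux] rk=20  ker:gty,gtz,guy,gyz,otu,oty,ouy,oxz,tuy,tuz,txz,tyz,uxz,uyz
∂3: piv[fgty,fgtz,fguy,fgyz,fotu,foty,fouy,ftuy,ftyz,goxz,tuxz] rk=11  ker:gtyz,otuy
∂1c = 0
c vs im∂2: reduces to 0 ⇒ boundary

cycle:yes boundary:yes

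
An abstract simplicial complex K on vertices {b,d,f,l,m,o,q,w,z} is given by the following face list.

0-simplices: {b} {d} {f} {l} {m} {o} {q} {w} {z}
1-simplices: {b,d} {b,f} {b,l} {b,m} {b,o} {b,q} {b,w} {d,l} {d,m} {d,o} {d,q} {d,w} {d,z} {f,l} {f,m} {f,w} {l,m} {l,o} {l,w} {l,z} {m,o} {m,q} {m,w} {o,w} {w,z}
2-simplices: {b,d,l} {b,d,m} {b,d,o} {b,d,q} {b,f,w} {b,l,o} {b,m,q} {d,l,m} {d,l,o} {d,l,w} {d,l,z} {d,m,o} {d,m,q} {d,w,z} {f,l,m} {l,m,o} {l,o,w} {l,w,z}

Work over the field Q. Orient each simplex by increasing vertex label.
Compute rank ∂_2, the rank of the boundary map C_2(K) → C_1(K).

n_0=9 n_1=25 n_2=18  [Q]
∂1: piv[bd,bf,bl,bm,bo,bq,bw,dz] rk=8  ker:dl,dm,do,dq,dw,fl,fm,fw,lm,lo,lw,lz,mo,mq,mw,ow,wz
∂2: piv[bdl,bdm,bdo,bdq,bfw,blo,bmq,dlm,dlw,dlz,dmo,dwz,flm,low] rk=14  ker:dlo,dmq,lmo,lwz
rk∂_2=14

rank∂_2=14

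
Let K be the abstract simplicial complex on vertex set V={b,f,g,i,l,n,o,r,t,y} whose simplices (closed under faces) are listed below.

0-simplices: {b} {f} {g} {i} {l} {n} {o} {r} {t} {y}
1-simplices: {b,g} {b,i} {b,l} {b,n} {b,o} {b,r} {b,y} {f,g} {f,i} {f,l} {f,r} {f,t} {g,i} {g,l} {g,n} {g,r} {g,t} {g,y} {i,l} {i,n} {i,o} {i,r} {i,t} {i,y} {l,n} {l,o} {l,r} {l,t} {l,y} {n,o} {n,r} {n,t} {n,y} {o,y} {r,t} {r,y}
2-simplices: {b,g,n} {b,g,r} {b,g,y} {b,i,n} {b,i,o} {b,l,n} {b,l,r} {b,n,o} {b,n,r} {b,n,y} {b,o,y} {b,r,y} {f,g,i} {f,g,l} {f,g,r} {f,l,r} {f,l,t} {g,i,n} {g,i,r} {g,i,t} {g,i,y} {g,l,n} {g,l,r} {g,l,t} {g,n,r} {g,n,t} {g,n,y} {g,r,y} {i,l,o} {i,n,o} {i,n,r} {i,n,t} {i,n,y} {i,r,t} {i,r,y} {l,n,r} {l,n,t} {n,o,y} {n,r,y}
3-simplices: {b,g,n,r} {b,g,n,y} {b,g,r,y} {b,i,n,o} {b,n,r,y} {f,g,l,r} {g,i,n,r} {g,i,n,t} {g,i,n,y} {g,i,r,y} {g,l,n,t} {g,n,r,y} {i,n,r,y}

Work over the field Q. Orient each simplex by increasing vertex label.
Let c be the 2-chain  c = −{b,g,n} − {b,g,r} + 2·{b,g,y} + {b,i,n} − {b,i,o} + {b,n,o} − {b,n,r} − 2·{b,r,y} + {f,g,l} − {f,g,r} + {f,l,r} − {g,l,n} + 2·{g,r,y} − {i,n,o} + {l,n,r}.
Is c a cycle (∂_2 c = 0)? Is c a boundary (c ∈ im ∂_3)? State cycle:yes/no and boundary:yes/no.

n_0=10 n_1=36 n_2=39 n_3=13  [Q]
∂1: piv[bg,bi,bl,bn,bo,br,by,fg,ft] rk=9  ker:fi,fl,fr,gi,gl,gn,gr,gt,gy,il,in,io,ir,it,iy,ln,lo,lr,lt,ly,no,nr,nt,ny,oy,rt,ry
∂2: piv[bgn,bgr,bgy,bin,bio,bln,blr,bno,bnr,bny,boy,bry,fgi,fgl,fgr,flr,flt,gin,gir,git,giy,glt,gnt,ilo,irt] rk=25  ker:gln,glr,gnr,gny,gry,ino,inr,int,iny,iry,lnr,lnt,noy,nry
∂3: piv[bgnr,bgny,bgry,bino,bnry,fglr,ginr,gint,giny,giry,glnt] rk=11  ker:gnry,inry
∂2c = 0
c vs im∂3: residual ≠ 0 ⇒ not boundary

cycle:yes boundary:no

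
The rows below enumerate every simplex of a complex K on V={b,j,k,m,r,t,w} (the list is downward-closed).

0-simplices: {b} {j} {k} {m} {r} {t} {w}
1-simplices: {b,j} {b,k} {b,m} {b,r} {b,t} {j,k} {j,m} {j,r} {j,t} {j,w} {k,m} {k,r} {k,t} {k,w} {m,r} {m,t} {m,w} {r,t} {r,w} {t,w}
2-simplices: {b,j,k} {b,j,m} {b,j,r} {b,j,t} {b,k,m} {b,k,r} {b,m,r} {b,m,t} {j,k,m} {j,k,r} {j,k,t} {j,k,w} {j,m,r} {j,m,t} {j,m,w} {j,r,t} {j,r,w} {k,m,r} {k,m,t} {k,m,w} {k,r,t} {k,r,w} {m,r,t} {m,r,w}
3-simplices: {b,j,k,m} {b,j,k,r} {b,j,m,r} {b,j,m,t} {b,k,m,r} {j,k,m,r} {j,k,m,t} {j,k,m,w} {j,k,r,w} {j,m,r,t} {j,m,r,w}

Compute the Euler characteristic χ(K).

n_0=7 n_1=20 n_2=24 n_3=11
χ=+7−20+24−11=0

χ(K)=0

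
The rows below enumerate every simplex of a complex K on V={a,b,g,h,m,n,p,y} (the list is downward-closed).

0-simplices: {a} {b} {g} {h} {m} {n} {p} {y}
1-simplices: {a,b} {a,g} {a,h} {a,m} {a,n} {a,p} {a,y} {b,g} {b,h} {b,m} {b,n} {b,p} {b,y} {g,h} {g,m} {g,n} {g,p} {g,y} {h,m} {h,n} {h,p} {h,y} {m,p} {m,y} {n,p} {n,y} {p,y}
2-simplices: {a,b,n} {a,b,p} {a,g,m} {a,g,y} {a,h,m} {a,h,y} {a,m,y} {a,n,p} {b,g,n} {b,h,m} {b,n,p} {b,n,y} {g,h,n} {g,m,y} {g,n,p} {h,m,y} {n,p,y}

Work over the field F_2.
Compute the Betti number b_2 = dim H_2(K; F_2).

b_2=3

n_0=8 n_1=27 n_2=17  [Z2]
∂1: piv[ab,ag,ah,am,an,ap,ay] rk=7  ker:bg,bh,bm,bn,bp,by,gh,gm,gn,gp,gy,hm,hn,hp,hy,mp,my,np,ny,py
∂2: piv[abn,abp,agm,agy,ahm,ahy,amy,anp,bgn,bhm,bny,ghn,gnp,npy] rk=14  ker:bnp,gmy,hmy
b_2=(17−14)−0=3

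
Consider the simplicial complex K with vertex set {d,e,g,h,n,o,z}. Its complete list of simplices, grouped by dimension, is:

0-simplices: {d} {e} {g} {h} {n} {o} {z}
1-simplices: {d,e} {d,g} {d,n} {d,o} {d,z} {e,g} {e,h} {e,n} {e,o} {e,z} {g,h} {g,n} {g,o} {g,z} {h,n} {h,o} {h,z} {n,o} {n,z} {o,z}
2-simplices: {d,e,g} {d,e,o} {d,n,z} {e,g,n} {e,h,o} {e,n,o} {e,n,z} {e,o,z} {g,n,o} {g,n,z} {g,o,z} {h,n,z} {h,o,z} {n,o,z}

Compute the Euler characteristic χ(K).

χ(K)=1

n_0=7 n_1=20 n_2=14
χ=+7−20+14=1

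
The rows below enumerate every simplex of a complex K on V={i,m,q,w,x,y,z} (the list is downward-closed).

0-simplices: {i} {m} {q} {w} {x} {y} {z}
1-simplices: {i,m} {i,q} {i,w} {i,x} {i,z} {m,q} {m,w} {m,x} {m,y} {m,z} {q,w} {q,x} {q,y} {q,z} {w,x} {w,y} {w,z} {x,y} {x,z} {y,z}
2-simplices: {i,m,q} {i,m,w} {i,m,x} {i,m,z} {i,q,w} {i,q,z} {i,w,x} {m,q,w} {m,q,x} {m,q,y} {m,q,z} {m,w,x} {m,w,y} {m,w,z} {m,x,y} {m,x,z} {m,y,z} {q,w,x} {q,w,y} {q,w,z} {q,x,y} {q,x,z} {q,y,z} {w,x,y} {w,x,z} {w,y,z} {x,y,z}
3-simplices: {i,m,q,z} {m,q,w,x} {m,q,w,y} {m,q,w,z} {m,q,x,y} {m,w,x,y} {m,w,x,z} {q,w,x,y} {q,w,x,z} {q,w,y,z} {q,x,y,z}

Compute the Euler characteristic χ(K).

χ(K)=3

n_0=7 n_1=20 n_2=27 n_3=11
χ=+7−20+27−11=3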